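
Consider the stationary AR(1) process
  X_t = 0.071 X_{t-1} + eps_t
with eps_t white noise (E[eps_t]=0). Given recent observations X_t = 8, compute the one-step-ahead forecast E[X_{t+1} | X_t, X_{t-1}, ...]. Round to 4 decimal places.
E[X_{t+1} \mid \mathcal F_t] = 0.5680

For an AR(p) model X_t = c + sum_i phi_i X_{t-i} + eps_t, the
one-step-ahead conditional mean is
  E[X_{t+1} | X_t, ...] = c + sum_i phi_i X_{t+1-i}.
Substitute known values:
  E[X_{t+1} | ...] = (0.071) * (8)
                   = 0.5680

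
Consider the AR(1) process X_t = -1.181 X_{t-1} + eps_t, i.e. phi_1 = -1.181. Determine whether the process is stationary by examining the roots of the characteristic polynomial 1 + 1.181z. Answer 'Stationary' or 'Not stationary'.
\text{Not stationary}

The AR(p) characteristic polynomial is P(z) = 1 + 1.181z.
Stationarity requires all roots to lie outside the unit circle, i.e. |z| > 1 for every root.
This is linear in z: 1 + (1.181) z = 0  =>  z = -1/(1.181) = -0.84674,  |z| = 0.84674.
Moduli of all roots: 0.8467.
All moduli strictly greater than 1? No.
Verdict: Not stationary.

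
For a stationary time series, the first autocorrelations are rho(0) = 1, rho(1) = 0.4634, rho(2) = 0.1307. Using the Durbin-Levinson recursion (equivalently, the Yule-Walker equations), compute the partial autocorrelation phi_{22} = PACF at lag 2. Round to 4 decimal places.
\phi_{22} = -0.1070

The PACF at lag k is phi_{kk}, the last component of the solution
to the Yule-Walker system G_k phi = r_k where
  (G_k)_{ij} = rho(|i - j|), (r_k)_i = rho(i), i,j = 1..k.
Equivalently, Durbin-Levinson gives phi_{kk} iteratively:
  phi_{11} = rho(1)
  phi_{kk} = [rho(k) - sum_{j=1..k-1} phi_{k-1,j} rho(k-j)]
            / [1 - sum_{j=1..k-1} phi_{k-1,j} rho(j)],
  phi_{k,j} = phi_{k-1,j} - phi_{kk} phi_{k-1,k-j},  j = 1..k-1.
Step k = 1:
  phi_11 = rho(1) = 0.4634.
Step k = 2:
  phi_22 = [rho(2) - phi_11 rho(1)] / [1 - phi_11 rho(1)] = [0.1307 - (0.4634)(0.4634)] / [1 - (0.4634)(0.4634)]
         = -0.08403956 / 0.78526044 = -0.107.
Therefore phi_{22} = -0.1070.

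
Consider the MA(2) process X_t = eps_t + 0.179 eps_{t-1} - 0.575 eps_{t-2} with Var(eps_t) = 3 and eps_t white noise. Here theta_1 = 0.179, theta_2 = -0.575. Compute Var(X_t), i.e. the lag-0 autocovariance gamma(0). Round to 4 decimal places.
\gamma(0) = 4.0880

For an MA(q) process X_t = eps_t + sum_i theta_i eps_{t-i} with
Var(eps_t) = sigma^2, the variance is
  gamma(0) = sigma^2 * (1 + sum_i theta_i^2).
  sum_i theta_i^2 = (0.179)^2 + (-0.575)^2 = 0.032041 + 0.330625 = 0.362666.
  gamma(0) = 3 * (1 + 0.362666) = 3 * 1.362666 = 4.087998, which rounds to 4.0880.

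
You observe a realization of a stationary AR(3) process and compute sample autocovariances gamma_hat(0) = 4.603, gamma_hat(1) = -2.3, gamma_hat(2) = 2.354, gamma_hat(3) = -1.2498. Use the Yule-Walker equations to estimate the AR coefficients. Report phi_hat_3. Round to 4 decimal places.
\hat\phi_{3} = 0.1050

The Yule-Walker equations for an AR(p) process read, in matrix form,
  Gamma_p phi = r_p,   with   (Gamma_p)_{ij} = gamma(|i - j|),
                       (r_p)_i = gamma(i),   i,j = 1..p.
Substitute the sample gammas (Toeplitz matrix and right-hand side of size 3):
  Gamma_p = [[4.603, -2.3, 2.354], [-2.3, 4.603, -2.3], [2.354, -2.3, 4.603]]
  r_p     = [-2.3, 2.354, -1.2498]
Written out (R1..R3):
  (R1) 4.603 phi_1 - 2.3 phi_2 + 2.354 phi_3 = -2.3
  (R2) -2.3 phi_1 + 4.603 phi_2 - 2.3 phi_3 = 2.354
  (R3) 2.354 phi_1 - 2.3 phi_2 + 4.603 phi_3 = -1.2498
Gaussian elimination:
  R2 <- R2 - (-2.3/4.603) R1 = R2 - (-0.499674) R1:  3.45375 phi_2 - 1.123767 phi_3 = 1.20475
  R3 <- R3 - (2.354/4.603) R1 = R3 - (0.511406) R1:  -1.123767 phi_2 + 3.399151 phi_3 = -0.073567
  R3 <- R3 - (-1.123767/3.45375) R2 = R3 - (-0.325376) R2:  3.033504 phi_3 = 0.318429
Back-substitution:
  phi_hat_3 = 0.318429 / 3.033504 = 0.104971
  phi_hat_2 = (1.20475 - (-1.123767)(0.104971)) / 3.45375 = 0.382979
  phi_hat_1 = (-2.3 - (-2.3)(0.382979) - (2.354)(0.104971)) / 4.603 = -0.361992
So phi_hat = [-0.3620, 0.3830, 0.1050].
Therefore phi_hat_3 = 0.1050.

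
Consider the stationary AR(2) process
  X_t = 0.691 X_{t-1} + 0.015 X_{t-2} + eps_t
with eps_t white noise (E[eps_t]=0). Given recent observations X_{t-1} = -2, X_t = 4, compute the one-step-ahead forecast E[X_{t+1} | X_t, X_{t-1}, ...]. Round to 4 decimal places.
E[X_{t+1} \mid \mathcal F_t] = 2.7340

For an AR(p) model X_t = c + sum_i phi_i X_{t-i} + eps_t, the
one-step-ahead conditional mean is
  E[X_{t+1} | X_t, ...] = c + sum_i phi_i X_{t+1-i}.
Substitute known values:
  E[X_{t+1} | ...] = (0.691) * (4) + (0.015) * (-2)
                   = 2.7340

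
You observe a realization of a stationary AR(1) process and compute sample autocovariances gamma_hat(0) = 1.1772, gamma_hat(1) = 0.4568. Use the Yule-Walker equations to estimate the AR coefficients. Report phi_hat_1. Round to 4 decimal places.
\hat\phi_{1} = 0.3880

The Yule-Walker equations for an AR(p) process read, in matrix form,
  Gamma_p phi = r_p,   with   (Gamma_p)_{ij} = gamma(|i - j|),
                       (r_p)_i = gamma(i),   i,j = 1..p.
Substitute the sample gammas (Toeplitz matrix and right-hand side of size 1):
  Gamma_p = [[1.1772]]
  r_p     = [0.4568]
With p = 1 this is the single equation gamma(0) phi_1 = gamma(1):
  phi_hat_1 = gamma(1) / gamma(0) = 0.4568 / 1.1772 = 0.3880.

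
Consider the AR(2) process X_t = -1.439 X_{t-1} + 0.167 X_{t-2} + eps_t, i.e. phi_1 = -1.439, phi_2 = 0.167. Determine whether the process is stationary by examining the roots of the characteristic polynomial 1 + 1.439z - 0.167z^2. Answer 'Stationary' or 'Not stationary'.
\text{Not stationary}

The AR(p) characteristic polynomial is P(z) = 1 + 1.439z - 0.167z^2.
Stationarity requires all roots to lie outside the unit circle, i.e. |z| > 1 for every root.
Set 1 + (1.439) z + (-0.167) z^2 = 0, i.e. a z^2 + b z + c = 0 with a = -0.167, b = 1.439, c = 1.
Discriminant D = b^2 - 4ac = (1.439)^2 - 4*(-0.167)*1 = 2.070721 - (-0.668) = 2.738721.
D >= 0, so the roots are real: z = (-b +/- sqrt(D)) / (2a) = (-1.439 +/- 1.654908) / (-0.334).
  z_1 = (-1.439 + 1.654908) / (-0.334) = -0.6464,   |z_1| = 0.6464.
  z_2 = (-1.439 - 1.654908) / (-0.334) = 9.2632,   |z_2| = 9.2632.
Moduli of all roots: 0.6464, 9.2632.
All moduli strictly greater than 1? No.
Verdict: Not stationary.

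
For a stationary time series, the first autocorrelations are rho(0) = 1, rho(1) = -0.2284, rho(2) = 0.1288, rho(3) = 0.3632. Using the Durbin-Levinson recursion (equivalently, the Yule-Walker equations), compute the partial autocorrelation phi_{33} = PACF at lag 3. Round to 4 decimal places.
\phi_{33} = 0.4340

The PACF at lag k is phi_{kk}, the last component of the solution
to the Yule-Walker system G_k phi = r_k where
  (G_k)_{ij} = rho(|i - j|), (r_k)_i = rho(i), i,j = 1..k.
Equivalently, Durbin-Levinson gives phi_{kk} iteratively:
  phi_{11} = rho(1)
  phi_{kk} = [rho(k) - sum_{j=1..k-1} phi_{k-1,j} rho(k-j)]
            / [1 - sum_{j=1..k-1} phi_{k-1,j} rho(j)],
  phi_{k,j} = phi_{k-1,j} - phi_{kk} phi_{k-1,k-j},  j = 1..k-1.
Step k = 1:
  phi_11 = rho(1) = -0.2284.
Step k = 2:
  phi_22 = [rho(2) - phi_11 rho(1)] / [1 - phi_11 rho(1)] = [0.1288 - (-0.2284)(-0.2284)] / [1 - (-0.2284)(-0.2284)]
         = 0.07663344 / 0.94783344 = 0.080851.
  Update: phi_21 = phi_11 - phi_22 phi_11 = -0.2284 - (0.080851)(-0.2284) = -0.209934.
Step k = 3:
  phi_33 = [rho(3) - phi_21 rho(2) - phi_22 rho(1)] / [1 - phi_21 rho(1) - phi_22 rho(2)]
    numerator   = 0.3632 - (-0.209934)(0.1288) - (0.080851)(-0.2284) = 0.40870585
    denominator = 1 - (-0.209934)(-0.2284) - (0.080851)(0.1288) = 0.94163754
  phi_33 = 0.40870585 / 0.94163754 = 0.434.
Therefore phi_{33} = 0.4340.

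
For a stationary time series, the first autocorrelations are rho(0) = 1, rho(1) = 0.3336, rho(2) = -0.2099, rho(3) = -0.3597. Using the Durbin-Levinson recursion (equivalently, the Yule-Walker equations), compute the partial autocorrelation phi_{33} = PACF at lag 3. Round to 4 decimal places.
\phi_{33} = -0.1861

The PACF at lag k is phi_{kk}, the last component of the solution
to the Yule-Walker system G_k phi = r_k where
  (G_k)_{ij} = rho(|i - j|), (r_k)_i = rho(i), i,j = 1..k.
Equivalently, Durbin-Levinson gives phi_{kk} iteratively:
  phi_{11} = rho(1)
  phi_{kk} = [rho(k) - sum_{j=1..k-1} phi_{k-1,j} rho(k-j)]
            / [1 - sum_{j=1..k-1} phi_{k-1,j} rho(j)],
  phi_{k,j} = phi_{k-1,j} - phi_{kk} phi_{k-1,k-j},  j = 1..k-1.
Step k = 1:
  phi_11 = rho(1) = 0.3336.
Step k = 2:
  phi_22 = [rho(2) - phi_11 rho(1)] / [1 - phi_11 rho(1)] = [-0.2099 - (0.3336)(0.3336)] / [1 - (0.3336)(0.3336)]
         = -0.32118896 / 0.88871104 = -0.36141.
  Update: phi_21 = phi_11 - phi_22 phi_11 = 0.3336 - (-0.36141)(0.3336) = 0.454166.
Step k = 3:
  phi_33 = [rho(3) - phi_21 rho(2) - phi_22 rho(1)] / [1 - phi_21 rho(1) - phi_22 rho(2)]
    numerator   = -0.3597 - (0.454166)(-0.2099) - (-0.36141)(0.3336) = -0.14380415
    denominator = 1 - (0.454166)(0.3336) - (-0.36141)(-0.2099) = 0.77263017
  phi_33 = -0.14380415 / 0.77263017 = -0.1861.
Therefore phi_{33} = -0.1861.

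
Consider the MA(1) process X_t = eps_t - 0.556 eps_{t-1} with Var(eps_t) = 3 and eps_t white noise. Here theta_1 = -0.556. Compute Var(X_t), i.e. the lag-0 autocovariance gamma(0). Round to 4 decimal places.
\gamma(0) = 3.9274

For an MA(q) process X_t = eps_t + sum_i theta_i eps_{t-i} with
Var(eps_t) = sigma^2, the variance is
  gamma(0) = sigma^2 * (1 + sum_i theta_i^2).
  sum_i theta_i^2 = (-0.556)^2 = 0.309136.
  gamma(0) = 3 * (1 + 0.309136) = 3 * 1.309136 = 3.927408, which rounds to 3.9274.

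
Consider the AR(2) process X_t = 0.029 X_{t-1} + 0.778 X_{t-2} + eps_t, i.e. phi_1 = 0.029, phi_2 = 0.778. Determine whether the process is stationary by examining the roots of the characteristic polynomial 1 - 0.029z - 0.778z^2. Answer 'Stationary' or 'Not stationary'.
\text{Stationary}

The AR(p) characteristic polynomial is P(z) = 1 - 0.029z - 0.778z^2.
Stationarity requires all roots to lie outside the unit circle, i.e. |z| > 1 for every root.
Set 1 + (-0.029) z + (-0.778) z^2 = 0, i.e. a z^2 + b z + c = 0 with a = -0.778, b = -0.029, c = 1.
Discriminant D = b^2 - 4ac = (-0.029)^2 - 4*(-0.778)*1 = 0.000841 - (-3.112) = 3.112841.
D >= 0, so the roots are real: z = (-b +/- sqrt(D)) / (2a) = (0.029 +/- 1.764325) / (-1.556).
  z_1 = (0.029 + 1.764325) / (-1.556) = -1.1525,   |z_1| = 1.1525.
  z_2 = (0.029 - 1.764325) / (-1.556) = 1.1152,   |z_2| = 1.1152.
Moduli of all roots: 1.1525, 1.1152.
All moduli strictly greater than 1? Yes.
Verdict: Stationary.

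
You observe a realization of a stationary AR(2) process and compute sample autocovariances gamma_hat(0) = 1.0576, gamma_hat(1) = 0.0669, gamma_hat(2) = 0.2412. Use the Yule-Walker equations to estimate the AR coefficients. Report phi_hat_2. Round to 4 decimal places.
\hat\phi_{2} = 0.2250

The Yule-Walker equations for an AR(p) process read, in matrix form,
  Gamma_p phi = r_p,   with   (Gamma_p)_{ij} = gamma(|i - j|),
                       (r_p)_i = gamma(i),   i,j = 1..p.
Substitute the sample gammas (Toeplitz matrix and right-hand side of size 2):
  Gamma_p = [[1.0576, 0.0669], [0.0669, 1.0576]]
  r_p     = [0.0669, 0.2412]
Written out:
  1.0576 phi_1 + 0.0669 phi_2 = 0.0669
  0.0669 phi_1 + 1.0576 phi_2 = 0.2412
Solve by Cramer's rule:
  det = gamma(0)^2 - gamma(1)^2 = (1.0576)^2 - (0.0669)^2 = 1.11851776 - 0.00447561 = 1.11404215
  phi_hat_1 = [gamma(1) gamma(0) - gamma(1) gamma(2)] / det = [(0.0669)(1.0576) - (0.0669)(0.2412)] / 1.11404215 = 0.05461716 / 1.11404215 = 0.049
  phi_hat_2 = [gamma(0) gamma(2) - gamma(1)^2] / det = [(1.0576)(0.2412) - (0.0669)^2] / 1.11404215 = 0.25061751 / 1.11404215 = 0.225
So phi_hat = [0.0490, 0.2250].
Therefore phi_hat_2 = 0.2250.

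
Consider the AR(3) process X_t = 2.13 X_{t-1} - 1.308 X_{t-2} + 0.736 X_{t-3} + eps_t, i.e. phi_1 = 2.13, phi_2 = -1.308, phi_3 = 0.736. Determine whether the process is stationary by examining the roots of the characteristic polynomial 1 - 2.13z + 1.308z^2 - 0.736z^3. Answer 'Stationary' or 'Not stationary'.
\text{Not stationary}

The AR(p) characteristic polynomial is P(z) = 1 - 2.13z + 1.308z^2 - 0.736z^3.
Stationarity requires all roots to lie outside the unit circle, i.e. |z| > 1 for every root.
Degree 3: look for a simple real root z0 first, then factor out (1 - z/z0) and solve the remaining quadratic.
Testing z0 = 0.625: P(0.625) = 1 + (-2.13)(0.625) + (1.308)(0.625)^2 + (-0.736)(0.625)^3
  = 1 + (-1.33125) + (0.510938) + (-0.179688) = 0.  So z_0 = 0.625 is a root, |z_0| = 0.625.
Divide out the factor (1 - 1.6 z) = (1 - z/z0) (since 1/z0 = 1.6):
  P(z) = (1 - 1.6 z)(1 + (-0.53) z + (0.46) z^2)
  [check: z-coef -0.53 - (1.6) = -2.13; z^2-coef 0.46 - (1.6)(-0.53) = 1.308; z^3-coef -(1.6)(0.46) = -0.736.]
Remaining roots from the quadratic factor 1 + (-0.53) z + (0.46) z^2:
  Set 1 + (-0.53) z + (0.46) z^2 = 0, i.e. a z^2 + b z + c = 0 with a = 0.46, b = -0.53, c = 1.
  Discriminant D = b^2 - 4ac = (-0.53)^2 - 4*(0.46)*1 = 0.2809 - (1.84) = -1.5591.
  D < 0, so the roots are the complex-conjugate pair z = (-b +/- i sqrt(-D)) / (2a) = 0.5761 +/- 1.3572i.
  For a conjugate pair |z|^2 = z * conj(z) = (product of roots) = c/a = 1/(0.46) = 2.173913, so |z| = sqrt(2.173913) = 1.4744 for both roots.
Moduli of all roots: 0.6250, 1.4744, 1.4744.
All moduli strictly greater than 1? No.
Verdict: Not stationary.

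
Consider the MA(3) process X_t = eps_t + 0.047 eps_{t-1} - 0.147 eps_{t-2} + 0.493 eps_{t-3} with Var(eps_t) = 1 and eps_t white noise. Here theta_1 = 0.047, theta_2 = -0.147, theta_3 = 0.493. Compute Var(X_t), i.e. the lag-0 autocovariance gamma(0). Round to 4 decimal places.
\gamma(0) = 1.2669

For an MA(q) process X_t = eps_t + sum_i theta_i eps_{t-i} with
Var(eps_t) = sigma^2, the variance is
  gamma(0) = sigma^2 * (1 + sum_i theta_i^2).
  sum_i theta_i^2 = (0.047)^2 + (-0.147)^2 + (0.493)^2 = 0.002209 + 0.021609 + 0.243049 = 0.266867.
  gamma(0) = 1 * (1 + 0.266867) = 1 * 1.266867 = 1.266867, which rounds to 1.2669.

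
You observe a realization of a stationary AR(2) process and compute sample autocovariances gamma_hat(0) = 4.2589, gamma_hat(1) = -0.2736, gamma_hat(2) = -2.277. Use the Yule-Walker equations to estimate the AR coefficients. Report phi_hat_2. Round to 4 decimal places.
\hat\phi_{2} = -0.5410

The Yule-Walker equations for an AR(p) process read, in matrix form,
  Gamma_p phi = r_p,   with   (Gamma_p)_{ij} = gamma(|i - j|),
                       (r_p)_i = gamma(i),   i,j = 1..p.
Substitute the sample gammas (Toeplitz matrix and right-hand side of size 2):
  Gamma_p = [[4.2589, -0.2736], [-0.2736, 4.2589]]
  r_p     = [-0.2736, -2.277]
Written out:
  4.2589 phi_1 - 0.2736 phi_2 = -0.2736
  -0.2736 phi_1 + 4.2589 phi_2 = -2.277
Solve by Cramer's rule:
  det = gamma(0)^2 - gamma(1)^2 = (4.2589)^2 - (-0.2736)^2 = 18.13822921 - 0.07485696 = 18.06337225
  phi_hat_1 = [gamma(1) gamma(0) - gamma(1) gamma(2)] / det = [(-0.2736)(4.2589) - (-0.2736)(-2.277)] / 18.06337225 = -1.78822224 / 18.06337225 = -0.099
  phi_hat_2 = [gamma(0) gamma(2) - gamma(1)^2] / det = [(4.2589)(-2.277) - (-0.2736)^2] / 18.06337225 = -9.77237226 / 18.06337225 = -0.541
So phi_hat = [-0.0990, -0.5410].
Therefore phi_hat_2 = -0.5410.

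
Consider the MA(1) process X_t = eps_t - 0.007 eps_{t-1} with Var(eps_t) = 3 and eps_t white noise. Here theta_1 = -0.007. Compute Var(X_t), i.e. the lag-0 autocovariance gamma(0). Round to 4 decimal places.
\gamma(0) = 3.0001

For an MA(q) process X_t = eps_t + sum_i theta_i eps_{t-i} with
Var(eps_t) = sigma^2, the variance is
  gamma(0) = sigma^2 * (1 + sum_i theta_i^2).
  sum_i theta_i^2 = (-0.007)^2 = 0.000049.
  gamma(0) = 3 * (1 + 0.000049) = 3 * 1.000049 = 3.000147, which rounds to 3.0001.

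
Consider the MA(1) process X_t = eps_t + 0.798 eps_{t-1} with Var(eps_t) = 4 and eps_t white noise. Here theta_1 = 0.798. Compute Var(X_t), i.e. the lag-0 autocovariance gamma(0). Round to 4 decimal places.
\gamma(0) = 6.5472

For an MA(q) process X_t = eps_t + sum_i theta_i eps_{t-i} with
Var(eps_t) = sigma^2, the variance is
  gamma(0) = sigma^2 * (1 + sum_i theta_i^2).
  sum_i theta_i^2 = (0.798)^2 = 0.636804.
  gamma(0) = 4 * (1 + 0.636804) = 4 * 1.636804 = 6.547216, which rounds to 6.5472.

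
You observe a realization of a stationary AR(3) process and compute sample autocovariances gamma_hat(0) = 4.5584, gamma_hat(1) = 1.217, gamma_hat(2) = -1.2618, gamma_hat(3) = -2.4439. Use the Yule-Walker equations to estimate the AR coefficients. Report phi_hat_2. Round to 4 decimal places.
\hat\phi_{2} = -0.2210

The Yule-Walker equations for an AR(p) process read, in matrix form,
  Gamma_p phi = r_p,   with   (Gamma_p)_{ij} = gamma(|i - j|),
                       (r_p)_i = gamma(i),   i,j = 1..p.
Substitute the sample gammas (Toeplitz matrix and right-hand side of size 3):
  Gamma_p = [[4.5584, 1.217, -1.2618], [1.217, 4.5584, 1.217], [-1.2618, 1.217, 4.5584]]
  r_p     = [1.217, -1.2618, -2.4439]
Written out (R1..R3):
  (R1) 4.5584 phi_1 + 1.217 phi_2 - 1.2618 phi_3 = 1.217
  (R2) 1.217 phi_1 + 4.5584 phi_2 + 1.217 phi_3 = -1.2618
  (R3) -1.2618 phi_1 + 1.217 phi_2 + 4.5584 phi_3 = -2.4439
Gaussian elimination:
  R2 <- R2 - (1.217/4.5584) R1 = R2 - (0.26698) R1:  4.233486 phi_2 + 1.553875 phi_3 = -1.586714
  R3 <- R3 - (-1.2618/4.5584) R1 = R3 - (-0.276808) R1:  1.553875 phi_2 + 4.209124 phi_3 = -2.107025
  R3 <- R3 - (1.553875/4.233486) R2 = R3 - (0.367044) R2:  3.638784 phi_3 = -1.524631
Back-substitution:
  phi_hat_3 = -1.524631 / 3.638784 = -0.418995
  phi_hat_2 = (-1.586714 - (1.553875)(-0.418995)) / 4.233486 = -0.221011
  phi_hat_1 = (1.217 - (1.217)(-0.221011) - (-1.2618)(-0.418995)) / 4.5584 = 0.210004
So phi_hat = [0.2100, -0.2210, -0.4190].
Therefore phi_hat_2 = -0.2210.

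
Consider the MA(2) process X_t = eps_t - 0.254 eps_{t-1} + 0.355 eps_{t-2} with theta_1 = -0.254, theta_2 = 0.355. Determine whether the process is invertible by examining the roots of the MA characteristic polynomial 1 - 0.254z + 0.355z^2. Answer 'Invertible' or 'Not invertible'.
\text{Invertible}

The MA(q) characteristic polynomial is P(z) = 1 - 0.254z + 0.355z^2.
Invertibility requires all roots to lie outside the unit circle, i.e. |z| > 1 for every root.
Set 1 + (-0.254) z + (0.355) z^2 = 0, i.e. a z^2 + b z + c = 0 with a = 0.355, b = -0.254, c = 1.
Discriminant D = b^2 - 4ac = (-0.254)^2 - 4*(0.355)*1 = 0.064516 - (1.42) = -1.355484.
D < 0, so the roots are the complex-conjugate pair z = (-b +/- i sqrt(-D)) / (2a) = 0.3577 +/- 1.6398i.
For a conjugate pair |z|^2 = z * conj(z) = (product of roots) = c/a = 1/(0.355) = 2.816901, so |z| = sqrt(2.816901) = 1.6784 for both roots.
Moduli of all roots: 1.6784, 1.6784.
All moduli strictly greater than 1? Yes.
Verdict: Invertible.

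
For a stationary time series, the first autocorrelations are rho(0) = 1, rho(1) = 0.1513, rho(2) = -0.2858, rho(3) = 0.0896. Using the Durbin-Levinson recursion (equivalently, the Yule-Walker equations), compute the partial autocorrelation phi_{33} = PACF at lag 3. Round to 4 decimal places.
\phi_{33} = 0.2209

The PACF at lag k is phi_{kk}, the last component of the solution
to the Yule-Walker system G_k phi = r_k where
  (G_k)_{ij} = rho(|i - j|), (r_k)_i = rho(i), i,j = 1..k.
Equivalently, Durbin-Levinson gives phi_{kk} iteratively:
  phi_{11} = rho(1)
  phi_{kk} = [rho(k) - sum_{j=1..k-1} phi_{k-1,j} rho(k-j)]
            / [1 - sum_{j=1..k-1} phi_{k-1,j} rho(j)],
  phi_{k,j} = phi_{k-1,j} - phi_{kk} phi_{k-1,k-j},  j = 1..k-1.
Step k = 1:
  phi_11 = rho(1) = 0.1513.
Step k = 2:
  phi_22 = [rho(2) - phi_11 rho(1)] / [1 - phi_11 rho(1)] = [-0.2858 - (0.1513)(0.1513)] / [1 - (0.1513)(0.1513)]
         = -0.30869169 / 0.97710831 = -0.315924.
  Update: phi_21 = phi_11 - phi_22 phi_11 = 0.1513 - (-0.315924)(0.1513) = 0.199099.
Step k = 3:
  phi_33 = [rho(3) - phi_21 rho(2) - phi_22 rho(1)] / [1 - phi_21 rho(1) - phi_22 rho(2)]
    numerator   = 0.0896 - (0.199099)(-0.2858) - (-0.315924)(0.1513) = 0.19430183
    denominator = 1 - (0.199099)(0.1513) - (-0.315924)(-0.2858) = 0.87958528
  phi_33 = 0.19430183 / 0.87958528 = 0.2209.
Therefore phi_{33} = 0.2209.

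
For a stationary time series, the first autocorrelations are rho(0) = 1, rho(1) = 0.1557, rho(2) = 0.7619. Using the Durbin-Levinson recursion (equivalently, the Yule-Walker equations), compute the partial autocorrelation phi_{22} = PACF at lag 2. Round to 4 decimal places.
\phi_{22} = 0.7560

The PACF at lag k is phi_{kk}, the last component of the solution
to the Yule-Walker system G_k phi = r_k where
  (G_k)_{ij} = rho(|i - j|), (r_k)_i = rho(i), i,j = 1..k.
Equivalently, Durbin-Levinson gives phi_{kk} iteratively:
  phi_{11} = rho(1)
  phi_{kk} = [rho(k) - sum_{j=1..k-1} phi_{k-1,j} rho(k-j)]
            / [1 - sum_{j=1..k-1} phi_{k-1,j} rho(j)],
  phi_{k,j} = phi_{k-1,j} - phi_{kk} phi_{k-1,k-j},  j = 1..k-1.
Step k = 1:
  phi_11 = rho(1) = 0.1557.
Step k = 2:
  phi_22 = [rho(2) - phi_11 rho(1)] / [1 - phi_11 rho(1)] = [0.7619 - (0.1557)(0.1557)] / [1 - (0.1557)(0.1557)]
         = 0.73765751 / 0.97575751 = 0.756.
Therefore phi_{22} = 0.7560.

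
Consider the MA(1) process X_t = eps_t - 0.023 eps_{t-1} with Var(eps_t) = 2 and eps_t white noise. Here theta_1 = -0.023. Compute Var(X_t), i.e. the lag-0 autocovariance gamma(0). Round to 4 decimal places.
\gamma(0) = 2.0011

For an MA(q) process X_t = eps_t + sum_i theta_i eps_{t-i} with
Var(eps_t) = sigma^2, the variance is
  gamma(0) = sigma^2 * (1 + sum_i theta_i^2).
  sum_i theta_i^2 = (-0.023)^2 = 0.000529.
  gamma(0) = 2 * (1 + 0.000529) = 2 * 1.000529 = 2.001058, which rounds to 2.0011.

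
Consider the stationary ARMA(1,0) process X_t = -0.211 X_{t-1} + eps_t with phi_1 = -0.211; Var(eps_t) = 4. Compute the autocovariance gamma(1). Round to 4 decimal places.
\gamma(1) = -0.8833

Multiply the model equation by X_{t-k} and take expectations. With theta_0 = psi_0 = 1 and psi_j the MA(infinity) weights, this gives
  gamma(k) - sum_i phi_i gamma(k-i) = c_k,
  c_k = sigma^2 * sum_{j=k..q} theta_j psi_{j-k}   (c_k = 0 for k > q),
using gamma(-m) = gamma(m).
Pure AR (q = 0): c_0 = sigma^2 = 4, c_k = 0 for k >= 1.
Equations for k = 0 and k = 1 (AR order 1):
  gamma(0) = phi_1 gamma(1) + c_0
  gamma(1) = phi_1 gamma(0) + c_1
Substituting the second into the first: gamma(0) (1 - phi_1^2) = c_0 + phi_1 c_1, so
  gamma(0) = c_0 / (1 - phi_1^2) = 4 / (1 - (-0.211)^2) = 4 / 0.955479 = 4.186382.
  gamma(1) = phi_1 gamma(0) = (-0.211)(4.186382) = -0.883327.
Therefore gamma(1) = -0.8833 (to 4 decimal places).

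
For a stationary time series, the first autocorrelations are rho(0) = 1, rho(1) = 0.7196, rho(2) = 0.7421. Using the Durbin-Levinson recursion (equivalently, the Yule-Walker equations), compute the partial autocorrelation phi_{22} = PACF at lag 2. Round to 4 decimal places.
\phi_{22} = 0.4651

The PACF at lag k is phi_{kk}, the last component of the solution
to the Yule-Walker system G_k phi = r_k where
  (G_k)_{ij} = rho(|i - j|), (r_k)_i = rho(i), i,j = 1..k.
Equivalently, Durbin-Levinson gives phi_{kk} iteratively:
  phi_{11} = rho(1)
  phi_{kk} = [rho(k) - sum_{j=1..k-1} phi_{k-1,j} rho(k-j)]
            / [1 - sum_{j=1..k-1} phi_{k-1,j} rho(j)],
  phi_{k,j} = phi_{k-1,j} - phi_{kk} phi_{k-1,k-j},  j = 1..k-1.
Step k = 1:
  phi_11 = rho(1) = 0.7196.
Step k = 2:
  phi_22 = [rho(2) - phi_11 rho(1)] / [1 - phi_11 rho(1)] = [0.7421 - (0.7196)(0.7196)] / [1 - (0.7196)(0.7196)]
         = 0.22427584 / 0.48217584 = 0.4651.
Therefore phi_{22} = 0.4651.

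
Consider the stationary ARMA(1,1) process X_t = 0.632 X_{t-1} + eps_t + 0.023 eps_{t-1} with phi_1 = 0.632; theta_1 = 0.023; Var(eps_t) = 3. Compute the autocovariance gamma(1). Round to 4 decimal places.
\gamma(1) = 3.3194

Multiply the model equation by X_{t-k} and take expectations. With theta_0 = psi_0 = 1 and psi_j the MA(infinity) weights, this gives
  gamma(k) - sum_i phi_i gamma(k-i) = c_k,
  c_k = sigma^2 * sum_{j=k..q} theta_j psi_{j-k}   (c_k = 0 for k > q),
using gamma(-m) = gamma(m).
psi-weights needed (psi_j = theta_j + sum_i phi_i psi_{j-i}):
  psi_1 = theta_1 + phi_1 = 0.023 + (0.632) = 0.655
Right-hand sides:
  c_0 = sigma^2 (1 + theta_1 psi_1) = 3 * (1 + (0.023)(0.655)) = 3 * 1.015065 = 3.045195
  c_1 = sigma^2 theta_1 = 3 * (0.023) = 0.069
  c_2 = 0
Equations for k = 0 and k = 1 (AR order 1):
  gamma(0) = phi_1 gamma(1) + c_0
  gamma(1) = phi_1 gamma(0) + c_1
Substituting the second into the first: gamma(0) (1 - phi_1^2) = c_0 + phi_1 c_1, so
  gamma(0) = (c_0 + phi_1 c_1) / (1 - phi_1^2) = (3.045195 + (0.632)(0.069)) / (1 - (0.632)^2) = 3.088803 / 0.600576 = 5.143068.
  gamma(1) = phi_1 gamma(0) + c_1 = (0.632)(5.143068) + (0.069) = 3.319419.
Therefore gamma(1) = 3.3194 (to 4 decimal places).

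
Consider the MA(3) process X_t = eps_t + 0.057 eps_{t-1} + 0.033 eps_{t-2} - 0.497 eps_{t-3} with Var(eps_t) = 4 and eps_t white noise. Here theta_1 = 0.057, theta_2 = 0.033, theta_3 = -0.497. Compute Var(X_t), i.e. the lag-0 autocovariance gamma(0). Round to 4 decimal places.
\gamma(0) = 5.0054

For an MA(q) process X_t = eps_t + sum_i theta_i eps_{t-i} with
Var(eps_t) = sigma^2, the variance is
  gamma(0) = sigma^2 * (1 + sum_i theta_i^2).
  sum_i theta_i^2 = (0.057)^2 + (0.033)^2 + (-0.497)^2 = 0.003249 + 0.001089 + 0.247009 = 0.251347.
  gamma(0) = 4 * (1 + 0.251347) = 4 * 1.251347 = 5.005388, which rounds to 5.0054.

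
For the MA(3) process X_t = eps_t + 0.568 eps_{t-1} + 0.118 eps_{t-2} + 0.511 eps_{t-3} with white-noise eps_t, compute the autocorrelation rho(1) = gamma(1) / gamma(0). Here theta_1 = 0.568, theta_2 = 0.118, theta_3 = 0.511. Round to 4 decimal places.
\rho(1) = 0.4352

For an MA(q) process with theta_0 = 1, the autocovariance is
  gamma(k) = sigma^2 * sum_{i=0..q-k} theta_i * theta_{i+k},
and rho(k) = gamma(k) / gamma(0). Sigma^2 cancels.
  numerator   = (1)*(0.568) + (0.568)*(0.118) + (0.118)*(0.511) = 0.695322.
  denominator = (1)^2 + (0.568)^2 + (0.118)^2 + (0.511)^2 = 1.597669.
  rho(1) = 0.695322 / 1.597669 = 0.4352.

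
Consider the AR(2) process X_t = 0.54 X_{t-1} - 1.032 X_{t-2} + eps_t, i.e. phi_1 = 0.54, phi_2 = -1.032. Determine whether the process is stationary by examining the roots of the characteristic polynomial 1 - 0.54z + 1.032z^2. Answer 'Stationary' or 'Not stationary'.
\text{Not stationary}

The AR(p) characteristic polynomial is P(z) = 1 - 0.54z + 1.032z^2.
Stationarity requires all roots to lie outside the unit circle, i.e. |z| > 1 for every root.
Set 1 + (-0.54) z + (1.032) z^2 = 0, i.e. a z^2 + b z + c = 0 with a = 1.032, b = -0.54, c = 1.
Discriminant D = b^2 - 4ac = (-0.54)^2 - 4*(1.032)*1 = 0.2916 - (4.128) = -3.8364.
D < 0, so the roots are the complex-conjugate pair z = (-b +/- i sqrt(-D)) / (2a) = 0.2616 +/- 0.949i.
For a conjugate pair |z|^2 = z * conj(z) = (product of roots) = c/a = 1/(1.032) = 0.968992, so |z| = sqrt(0.968992) = 0.9844 for both roots.
Moduli of all roots: 0.9844, 0.9844.
All moduli strictly greater than 1? No.
Verdict: Not stationary.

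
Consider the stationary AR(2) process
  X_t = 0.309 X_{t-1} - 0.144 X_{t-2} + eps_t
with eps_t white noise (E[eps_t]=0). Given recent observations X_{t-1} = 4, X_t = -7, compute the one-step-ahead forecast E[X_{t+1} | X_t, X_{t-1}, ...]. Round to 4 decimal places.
E[X_{t+1} \mid \mathcal F_t] = -2.7390

For an AR(p) model X_t = c + sum_i phi_i X_{t-i} + eps_t, the
one-step-ahead conditional mean is
  E[X_{t+1} | X_t, ...] = c + sum_i phi_i X_{t+1-i}.
Substitute known values:
  E[X_{t+1} | ...] = (0.309) * (-7) + (-0.144) * (4)
                   = -2.7390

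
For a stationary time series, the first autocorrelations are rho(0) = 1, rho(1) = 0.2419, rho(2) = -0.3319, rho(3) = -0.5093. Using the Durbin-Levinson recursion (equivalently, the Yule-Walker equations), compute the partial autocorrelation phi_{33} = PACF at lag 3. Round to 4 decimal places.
\phi_{33} = -0.3789

The PACF at lag k is phi_{kk}, the last component of the solution
to the Yule-Walker system G_k phi = r_k where
  (G_k)_{ij} = rho(|i - j|), (r_k)_i = rho(i), i,j = 1..k.
Equivalently, Durbin-Levinson gives phi_{kk} iteratively:
  phi_{11} = rho(1)
  phi_{kk} = [rho(k) - sum_{j=1..k-1} phi_{k-1,j} rho(k-j)]
            / [1 - sum_{j=1..k-1} phi_{k-1,j} rho(j)],
  phi_{k,j} = phi_{k-1,j} - phi_{kk} phi_{k-1,k-j},  j = 1..k-1.
Step k = 1:
  phi_11 = rho(1) = 0.2419.
Step k = 2:
  phi_22 = [rho(2) - phi_11 rho(1)] / [1 - phi_11 rho(1)] = [-0.3319 - (0.2419)(0.2419)] / [1 - (0.2419)(0.2419)]
         = -0.39041561 / 0.94148439 = -0.414681.
  Update: phi_21 = phi_11 - phi_22 phi_11 = 0.2419 - (-0.414681)(0.2419) = 0.342211.
Step k = 3:
  phi_33 = [rho(3) - phi_21 rho(2) - phi_22 rho(1)] / [1 - phi_21 rho(1) - phi_22 rho(2)]
    numerator   = -0.5093 - (0.342211)(-0.3319) - (-0.414681)(0.2419) = -0.29540875
    denominator = 1 - (0.342211)(0.2419) - (-0.414681)(-0.3319) = 0.77958649
  phi_33 = -0.29540875 / 0.77958649 = -0.3789.
Therefore phi_{33} = -0.3789.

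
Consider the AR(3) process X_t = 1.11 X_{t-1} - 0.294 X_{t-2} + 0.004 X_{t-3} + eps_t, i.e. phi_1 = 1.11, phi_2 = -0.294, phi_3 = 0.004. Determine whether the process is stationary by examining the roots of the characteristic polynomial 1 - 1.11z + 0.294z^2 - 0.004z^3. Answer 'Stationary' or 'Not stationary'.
\text{Stationary}

The AR(p) characteristic polynomial is P(z) = 1 - 1.11z + 0.294z^2 - 0.004z^3.
Stationarity requires all roots to lie outside the unit circle, i.e. |z| > 1 for every root.
Degree 3: look for a simple real root z0 first, then factor out (1 - z/z0) and solve the remaining quadratic.
Testing z0 = 2.5: P(2.5) = 1 + (-1.11)(2.5) + (0.294)(2.5)^2 + (-0.004)(2.5)^3
  = 1 + (-2.775) + (1.8375) + (-0.0625) = 0.  So z_0 = 2.5 is a root, |z_0| = 2.5.
Divide out the factor (1 - 0.4 z) = (1 - z/z0) (since 1/z0 = 0.4):
  P(z) = (1 - 0.4 z)(1 + (-0.71) z + (0.01) z^2)
  [check: z-coef -0.71 - (0.4) = -1.11; z^2-coef 0.01 - (0.4)(-0.71) = 0.294; z^3-coef -(0.4)(0.01) = -0.004.]
Remaining roots from the quadratic factor 1 + (-0.71) z + (0.01) z^2:
  Set 1 + (-0.71) z + (0.01) z^2 = 0, i.e. a z^2 + b z + c = 0 with a = 0.01, b = -0.71, c = 1.
  Discriminant D = b^2 - 4ac = (-0.71)^2 - 4*(0.01)*1 = 0.5041 - (0.04) = 0.4641.
  D >= 0, so the roots are real: z = (-b +/- sqrt(D)) / (2a) = (0.71 +/- 0.681249) / (0.02).
    z_1 = (0.71 + 0.681249) / (0.02) = 69.5624,   |z_1| = 69.5624.
    z_2 = (0.71 - 0.681249) / (0.02) = 1.4376,   |z_2| = 1.4376.
Moduli of all roots: 2.5000, 69.5624, 1.4376.
All moduli strictly greater than 1? Yes.
Verdict: Stationary.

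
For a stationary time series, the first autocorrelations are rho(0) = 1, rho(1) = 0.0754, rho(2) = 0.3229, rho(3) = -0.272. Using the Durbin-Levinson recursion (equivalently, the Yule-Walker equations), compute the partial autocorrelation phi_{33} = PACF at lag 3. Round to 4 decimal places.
\phi_{33} = -0.3500

The PACF at lag k is phi_{kk}, the last component of the solution
to the Yule-Walker system G_k phi = r_k where
  (G_k)_{ij} = rho(|i - j|), (r_k)_i = rho(i), i,j = 1..k.
Equivalently, Durbin-Levinson gives phi_{kk} iteratively:
  phi_{11} = rho(1)
  phi_{kk} = [rho(k) - sum_{j=1..k-1} phi_{k-1,j} rho(k-j)]
            / [1 - sum_{j=1..k-1} phi_{k-1,j} rho(j)],
  phi_{k,j} = phi_{k-1,j} - phi_{kk} phi_{k-1,k-j},  j = 1..k-1.
Step k = 1:
  phi_11 = rho(1) = 0.0754.
Step k = 2:
  phi_22 = [rho(2) - phi_11 rho(1)] / [1 - phi_11 rho(1)] = [0.3229 - (0.0754)(0.0754)] / [1 - (0.0754)(0.0754)]
         = 0.31721484 / 0.99431484 = 0.319029.
  Update: phi_21 = phi_11 - phi_22 phi_11 = 0.0754 - (0.319029)(0.0754) = 0.051345.
Step k = 3:
  phi_33 = [rho(3) - phi_21 rho(2) - phi_22 rho(1)] / [1 - phi_21 rho(1) - phi_22 rho(2)]
    numerator   = -0.272 - (0.051345)(0.3229) - (0.319029)(0.0754) = -0.31263413
    denominator = 1 - (0.051345)(0.0754) - (0.319029)(0.3229) = 0.89311424
  phi_33 = -0.31263413 / 0.89311424 = -0.35.
Therefore phi_{33} = -0.3500.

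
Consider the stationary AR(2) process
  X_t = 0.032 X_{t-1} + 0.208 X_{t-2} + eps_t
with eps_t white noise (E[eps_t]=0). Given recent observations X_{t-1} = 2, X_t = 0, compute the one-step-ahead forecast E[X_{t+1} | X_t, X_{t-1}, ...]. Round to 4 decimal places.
E[X_{t+1} \mid \mathcal F_t] = 0.4160

For an AR(p) model X_t = c + sum_i phi_i X_{t-i} + eps_t, the
one-step-ahead conditional mean is
  E[X_{t+1} | X_t, ...] = c + sum_i phi_i X_{t+1-i}.
Substitute known values:
  E[X_{t+1} | ...] = (0.032) * (0) + (0.208) * (2)
                   = 0.4160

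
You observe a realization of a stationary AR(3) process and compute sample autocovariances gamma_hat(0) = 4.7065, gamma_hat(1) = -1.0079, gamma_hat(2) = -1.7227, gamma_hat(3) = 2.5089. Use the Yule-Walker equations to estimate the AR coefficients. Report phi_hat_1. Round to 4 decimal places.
\hat\phi_{1} = -0.1240

The Yule-Walker equations for an AR(p) process read, in matrix form,
  Gamma_p phi = r_p,   with   (Gamma_p)_{ij} = gamma(|i - j|),
                       (r_p)_i = gamma(i),   i,j = 1..p.
Substitute the sample gammas (Toeplitz matrix and right-hand side of size 3):
  Gamma_p = [[4.7065, -1.0079, -1.7227], [-1.0079, 4.7065, -1.0079], [-1.7227, -1.0079, 4.7065]]
  r_p     = [-1.0079, -1.7227, 2.5089]
Written out (R1..R3):
  (R1) 4.7065 phi_1 - 1.0079 phi_2 - 1.7227 phi_3 = -1.0079
  (R2) -1.0079 phi_1 + 4.7065 phi_2 - 1.0079 phi_3 = -1.7227
  (R3) -1.7227 phi_1 - 1.0079 phi_2 + 4.7065 phi_3 = 2.5089
Gaussian elimination:
  R2 <- R2 - (-1.0079/4.7065) R1 = R2 - (-0.214151) R1:  4.490658 phi_2 - 1.376817 phi_3 = -1.938542
  R3 <- R3 - (-1.7227/4.7065) R1 = R3 - (-0.366026) R1:  -1.376817 phi_2 + 4.075948 phi_3 = 2.139983
  R3 <- R3 - (-1.376817/4.490658) R2 = R3 - (-0.306596) R2:  3.653821 phi_3 = 1.545633
Back-substitution:
  phi_hat_3 = 1.545633 / 3.653821 = 0.423018
  phi_hat_2 = (-1.938542 - (-1.376817)(0.423018)) / 4.490658 = -0.301988
  phi_hat_1 = (-1.0079 - (-1.0079)(-0.301988) - (-1.7227)(0.423018)) / 4.7065 = -0.123986
So phi_hat = [-0.1240, -0.3020, 0.4230].
Therefore phi_hat_1 = -0.1240.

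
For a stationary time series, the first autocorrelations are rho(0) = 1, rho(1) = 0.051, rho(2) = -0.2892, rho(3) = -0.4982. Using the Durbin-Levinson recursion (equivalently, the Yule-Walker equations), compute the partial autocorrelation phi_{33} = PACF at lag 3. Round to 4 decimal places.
\phi_{33} = -0.5090

The PACF at lag k is phi_{kk}, the last component of the solution
to the Yule-Walker system G_k phi = r_k where
  (G_k)_{ij} = rho(|i - j|), (r_k)_i = rho(i), i,j = 1..k.
Equivalently, Durbin-Levinson gives phi_{kk} iteratively:
  phi_{11} = rho(1)
  phi_{kk} = [rho(k) - sum_{j=1..k-1} phi_{k-1,j} rho(k-j)]
            / [1 - sum_{j=1..k-1} phi_{k-1,j} rho(j)],
  phi_{k,j} = phi_{k-1,j} - phi_{kk} phi_{k-1,k-j},  j = 1..k-1.
Step k = 1:
  phi_11 = rho(1) = 0.051.
Step k = 2:
  phi_22 = [rho(2) - phi_11 rho(1)] / [1 - phi_11 rho(1)] = [-0.2892 - (0.051)(0.051)] / [1 - (0.051)(0.051)]
         = -0.291801 / 0.997399 = -0.292562.
  Update: phi_21 = phi_11 - phi_22 phi_11 = 0.051 - (-0.292562)(0.051) = 0.065921.
Step k = 3:
  phi_33 = [rho(3) - phi_21 rho(2) - phi_22 rho(1)] / [1 - phi_21 rho(1) - phi_22 rho(2)]
    numerator   = -0.4982 - (0.065921)(-0.2892) - (-0.292562)(0.051) = -0.46421509
    denominator = 1 - (0.065921)(0.051) - (-0.292562)(-0.2892) = 0.91202913
  phi_33 = -0.46421509 / 0.91202913 = -0.509.
Therefore phi_{33} = -0.5090.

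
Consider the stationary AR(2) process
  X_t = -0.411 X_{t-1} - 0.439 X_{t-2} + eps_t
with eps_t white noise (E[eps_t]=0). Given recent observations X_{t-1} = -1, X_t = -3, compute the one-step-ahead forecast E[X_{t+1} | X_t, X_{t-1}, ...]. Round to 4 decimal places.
E[X_{t+1} \mid \mathcal F_t] = 1.6720

For an AR(p) model X_t = c + sum_i phi_i X_{t-i} + eps_t, the
one-step-ahead conditional mean is
  E[X_{t+1} | X_t, ...] = c + sum_i phi_i X_{t+1-i}.
Substitute known values:
  E[X_{t+1} | ...] = (-0.411) * (-3) + (-0.439) * (-1)
                   = 1.6720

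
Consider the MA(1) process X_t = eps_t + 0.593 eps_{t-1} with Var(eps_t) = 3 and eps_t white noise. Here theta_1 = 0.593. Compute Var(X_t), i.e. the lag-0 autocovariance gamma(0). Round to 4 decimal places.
\gamma(0) = 4.0549

For an MA(q) process X_t = eps_t + sum_i theta_i eps_{t-i} with
Var(eps_t) = sigma^2, the variance is
  gamma(0) = sigma^2 * (1 + sum_i theta_i^2).
  sum_i theta_i^2 = (0.593)^2 = 0.351649.
  gamma(0) = 3 * (1 + 0.351649) = 3 * 1.351649 = 4.054947, which rounds to 4.0549.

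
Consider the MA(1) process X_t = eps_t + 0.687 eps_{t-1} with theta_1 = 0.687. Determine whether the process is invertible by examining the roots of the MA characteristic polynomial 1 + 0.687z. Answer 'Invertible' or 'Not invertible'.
\text{Invertible}

The MA(q) characteristic polynomial is P(z) = 1 + 0.687z.
Invertibility requires all roots to lie outside the unit circle, i.e. |z| > 1 for every root.
This is linear in z: 1 + (0.687) z = 0  =>  z = -1/(0.687) = -1.455604,  |z| = 1.455604.
Moduli of all roots: 1.4556.
All moduli strictly greater than 1? Yes.
Verdict: Invertible.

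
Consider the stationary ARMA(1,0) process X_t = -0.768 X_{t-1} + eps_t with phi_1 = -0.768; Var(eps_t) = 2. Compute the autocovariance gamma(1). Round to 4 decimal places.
\gamma(1) = -3.7447

Multiply the model equation by X_{t-k} and take expectations. With theta_0 = psi_0 = 1 and psi_j the MA(infinity) weights, this gives
  gamma(k) - sum_i phi_i gamma(k-i) = c_k,
  c_k = sigma^2 * sum_{j=k..q} theta_j psi_{j-k}   (c_k = 0 for k > q),
using gamma(-m) = gamma(m).
Pure AR (q = 0): c_0 = sigma^2 = 2, c_k = 0 for k >= 1.
Equations for k = 0 and k = 1 (AR order 1):
  gamma(0) = phi_1 gamma(1) + c_0
  gamma(1) = phi_1 gamma(0) + c_1
Substituting the second into the first: gamma(0) (1 - phi_1^2) = c_0 + phi_1 c_1, so
  gamma(0) = c_0 / (1 - phi_1^2) = 2 / (1 - (-0.768)^2) = 2 / 0.410176 = 4.875956.
  gamma(1) = phi_1 gamma(0) = (-0.768)(4.875956) = -3.744734.
Therefore gamma(1) = -3.7447 (to 4 decimal places).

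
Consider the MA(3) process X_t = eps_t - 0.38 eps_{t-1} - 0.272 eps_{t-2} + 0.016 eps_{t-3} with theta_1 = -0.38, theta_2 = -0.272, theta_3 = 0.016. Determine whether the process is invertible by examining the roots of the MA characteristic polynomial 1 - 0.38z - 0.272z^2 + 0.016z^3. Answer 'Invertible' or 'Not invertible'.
\text{Invertible}

The MA(q) characteristic polynomial is P(z) = 1 - 0.38z - 0.272z^2 + 0.016z^3.
Invertibility requires all roots to lie outside the unit circle, i.e. |z| > 1 for every root.
Degree 3: look for a simple real root z0 first, then factor out (1 - z/z0) and solve the remaining quadratic.
Testing z0 = -2.5: P(-2.5) = 1 + (-0.38)(-2.5) + (-0.272)(-2.5)^2 + (0.016)(-2.5)^3
  = 1 + (0.95) + (-1.7) + (-0.25) = 0.  So z_0 = -2.5 is a root, |z_0| = 2.5.
Divide out the factor (1 + 0.4 z) = (1 - z/z0) (since 1/z0 = -0.4):
  P(z) = (1 + 0.4 z)(1 + (-0.78) z + (0.04) z^2)
  [check: z-coef -0.78 - (-0.4) = -0.38; z^2-coef 0.04 - (-0.4)(-0.78) = -0.272; z^3-coef -(-0.4)(0.04) = 0.016.]
Remaining roots from the quadratic factor 1 + (-0.78) z + (0.04) z^2:
  Set 1 + (-0.78) z + (0.04) z^2 = 0, i.e. a z^2 + b z + c = 0 with a = 0.04, b = -0.78, c = 1.
  Discriminant D = b^2 - 4ac = (-0.78)^2 - 4*(0.04)*1 = 0.6084 - (0.16) = 0.4484.
  D >= 0, so the roots are real: z = (-b +/- sqrt(D)) / (2a) = (0.78 +/- 0.669627) / (0.08).
    z_1 = (0.78 + 0.669627) / (0.08) = 18.1203,   |z_1| = 18.1203.
    z_2 = (0.78 - 0.669627) / (0.08) = 1.3797,   |z_2| = 1.3797.
Moduli of all roots: 2.5000, 18.1203, 1.3797.
All moduli strictly greater than 1? Yes.
Verdict: Invertible.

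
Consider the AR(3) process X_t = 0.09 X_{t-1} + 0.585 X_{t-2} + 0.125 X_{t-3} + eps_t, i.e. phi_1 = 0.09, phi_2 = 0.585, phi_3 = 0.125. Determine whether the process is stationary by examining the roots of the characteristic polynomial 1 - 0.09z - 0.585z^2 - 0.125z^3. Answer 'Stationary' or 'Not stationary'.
\text{Stationary}

The AR(p) characteristic polynomial is P(z) = 1 - 0.09z - 0.585z^2 - 0.125z^3.
Stationarity requires all roots to lie outside the unit circle, i.e. |z| > 1 for every root.
Degree 3: look for a simple real root z0 first, then factor out (1 - z/z0) and solve the remaining quadratic.
Testing z0 = -4: P(-4) = 1 + (-0.09)(-4) + (-0.585)(-4)^2 + (-0.125)(-4)^3
  = 1 + (0.36) + (-9.36) + (8) = 0.  So z_0 = -4 is a root, |z_0| = 4.
Divide out the factor (1 + 0.25 z) = (1 - z/z0) (since 1/z0 = -0.25):
  P(z) = (1 + 0.25 z)(1 + (-0.34) z + (-0.5) z^2)
  [check: z-coef -0.34 - (-0.25) = -0.09; z^2-coef -0.5 - (-0.25)(-0.34) = -0.585; z^3-coef -(-0.25)(-0.5) = -0.125.]
Remaining roots from the quadratic factor 1 + (-0.34) z + (-0.5) z^2:
  Set 1 + (-0.34) z + (-0.5) z^2 = 0, i.e. a z^2 + b z + c = 0 with a = -0.5, b = -0.34, c = 1.
  Discriminant D = b^2 - 4ac = (-0.34)^2 - 4*(-0.5)*1 = 0.1156 - (-2) = 2.1156.
  D >= 0, so the roots are real: z = (-b +/- sqrt(D)) / (2a) = (0.34 +/- 1.45451) / (-1).
    z_1 = (0.34 + 1.45451) / (-1) = -1.7945,   |z_1| = 1.7945.
    z_2 = (0.34 - 1.45451) / (-1) = 1.1145,   |z_2| = 1.1145.
Moduli of all roots: 4.0000, 1.7945, 1.1145.
All moduli strictly greater than 1? Yes.
Verdict: Stationary.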